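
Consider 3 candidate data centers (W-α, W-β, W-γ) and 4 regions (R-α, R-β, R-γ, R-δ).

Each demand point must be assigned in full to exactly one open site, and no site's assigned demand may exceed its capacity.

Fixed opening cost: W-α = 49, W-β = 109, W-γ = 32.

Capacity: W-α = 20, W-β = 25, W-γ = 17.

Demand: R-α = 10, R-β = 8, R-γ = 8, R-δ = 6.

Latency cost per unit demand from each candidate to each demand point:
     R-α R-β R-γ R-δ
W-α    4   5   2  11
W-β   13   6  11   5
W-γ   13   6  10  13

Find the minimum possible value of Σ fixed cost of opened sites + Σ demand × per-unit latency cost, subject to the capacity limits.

Open {W-α, W-γ}; cheapest assignment that respects the capacities:
  W-α (cap 20, load 18): R-α, R-γ — cost 10×4 + 8×2 = 56
  W-γ (cap 17, load 14): R-β, R-δ — cost 8×6 + 6×13 = 126
  Shipping 182, fixed 81 → total 263.
  Any other capacity-feasible assignment to {W-α, W-γ} ships for at least 182.
Compare {W-α, W-β}: its best feasible assignment gives total 292.
Compare {W-α, W-β, W-γ}: its best feasible assignment gives total 324.
Every other set of open sites that can feasibly serve all demand totals ≥ 292 even under its best assignment. Minimum: 263.

263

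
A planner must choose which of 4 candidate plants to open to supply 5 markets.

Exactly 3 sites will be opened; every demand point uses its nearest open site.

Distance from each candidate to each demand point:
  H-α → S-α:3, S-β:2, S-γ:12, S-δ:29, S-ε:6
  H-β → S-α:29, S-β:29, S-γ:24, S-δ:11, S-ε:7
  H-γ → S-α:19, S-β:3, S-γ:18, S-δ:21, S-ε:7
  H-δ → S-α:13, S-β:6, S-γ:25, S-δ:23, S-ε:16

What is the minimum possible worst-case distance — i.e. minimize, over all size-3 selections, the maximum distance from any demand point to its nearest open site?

Open {H-α, H-β, H-γ}.
  Farthest demand point is S-γ at distance 12 (to H-α); all others are ≤ 12.
With {H-α, H-β, H-δ} the worst case is 12.
With {H-β, H-γ, H-δ} the worst case is 18.
No size-3 selection achieves below 12.

12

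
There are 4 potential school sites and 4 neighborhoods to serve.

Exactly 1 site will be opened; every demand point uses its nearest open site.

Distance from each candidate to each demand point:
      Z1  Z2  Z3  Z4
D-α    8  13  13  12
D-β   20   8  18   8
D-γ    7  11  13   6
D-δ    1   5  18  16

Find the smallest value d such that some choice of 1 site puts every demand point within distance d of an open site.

Open {D-α}.
  Farthest demand point is Z2 at distance 13 (to D-α); all others are ≤ 13.
With {D-γ} the worst case is 13.
With {D-δ} the worst case is 18.
No size-1 selection achieves below 13.

13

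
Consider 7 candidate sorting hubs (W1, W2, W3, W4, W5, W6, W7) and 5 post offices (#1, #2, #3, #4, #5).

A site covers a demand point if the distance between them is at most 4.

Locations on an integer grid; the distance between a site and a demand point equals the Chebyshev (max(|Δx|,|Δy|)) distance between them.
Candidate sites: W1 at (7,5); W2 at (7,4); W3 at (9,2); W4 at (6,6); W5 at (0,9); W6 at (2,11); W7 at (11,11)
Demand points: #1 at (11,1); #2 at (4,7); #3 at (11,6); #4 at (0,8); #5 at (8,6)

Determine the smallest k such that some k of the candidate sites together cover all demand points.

Coverage sets (demand points within 4 of each site):
  W1: {#1, #2, #3, #5}
  W2: {#1, #2, #3, #5}
  W3: {#1, #3, #5}
  W4: {#2, #5}
  W5: {#2, #4}
  W6: {#2, #4}
  W7: {}
No single site covers all 5 demand points.
But {W1, W5} covers everything, so the minimum is 2.

2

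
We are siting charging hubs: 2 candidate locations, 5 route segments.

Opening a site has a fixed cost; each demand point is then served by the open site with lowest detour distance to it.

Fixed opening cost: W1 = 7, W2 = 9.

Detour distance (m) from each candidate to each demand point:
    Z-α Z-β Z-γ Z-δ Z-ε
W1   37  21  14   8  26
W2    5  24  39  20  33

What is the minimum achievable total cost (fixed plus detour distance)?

90

Open {W1, W2}: assign each demand point to its cheapest open site.
  Z-α→W2 5, Z-β→W1 21, Z-γ→W1 14, Z-δ→W1 8, Z-ε→W1 26
  detour distance 74, fixed 16 → total 90.
Compare {W1}: detour distance 106 + fixed 7 = 113.
Compare {W2}: detour distance 121 + fixed 9 = 130.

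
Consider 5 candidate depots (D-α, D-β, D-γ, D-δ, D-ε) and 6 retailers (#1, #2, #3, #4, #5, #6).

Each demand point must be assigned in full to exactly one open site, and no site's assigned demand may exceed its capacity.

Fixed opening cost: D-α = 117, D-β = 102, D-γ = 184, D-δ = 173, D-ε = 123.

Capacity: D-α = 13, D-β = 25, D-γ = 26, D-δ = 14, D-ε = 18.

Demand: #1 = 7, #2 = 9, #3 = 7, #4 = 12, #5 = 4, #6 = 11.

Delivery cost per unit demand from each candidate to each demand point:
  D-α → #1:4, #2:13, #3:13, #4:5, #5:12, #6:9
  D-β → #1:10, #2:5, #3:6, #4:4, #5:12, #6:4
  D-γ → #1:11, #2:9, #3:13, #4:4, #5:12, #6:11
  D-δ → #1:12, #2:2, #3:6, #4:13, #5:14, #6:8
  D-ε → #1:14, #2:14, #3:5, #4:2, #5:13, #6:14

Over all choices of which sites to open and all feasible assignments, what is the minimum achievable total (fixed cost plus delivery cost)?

619

Open {D-β, D-γ}; cheapest assignment that respects the capacities:
  D-β (cap 25, load 25): #1, #3, #6 — cost 7×10 + 7×6 + 11×4 = 156
  D-γ (cap 26, load 25): #2, #4, #5 — cost 9×9 + 12×4 + 4×12 = 177
  Shipping 333, fixed 286 → total 619.
  Any other capacity-feasible assignment to {D-β, D-γ} ships for at least 333.
Compare {D-β, D-δ, D-ε}: its best feasible assignment gives total 648.
Compare {D-α, D-β, D-ε}: its best feasible assignment gives total 671.
Every other set of open sites that can feasibly serve all demand totals ≥ 648 even under its best assignment. Minimum: 619.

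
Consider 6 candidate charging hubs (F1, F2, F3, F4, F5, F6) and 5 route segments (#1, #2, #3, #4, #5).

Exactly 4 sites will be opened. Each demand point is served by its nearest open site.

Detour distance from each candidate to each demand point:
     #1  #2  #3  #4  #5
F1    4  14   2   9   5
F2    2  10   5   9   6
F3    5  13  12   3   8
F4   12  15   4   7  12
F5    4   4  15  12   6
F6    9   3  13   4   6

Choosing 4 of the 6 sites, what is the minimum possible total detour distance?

Open {F1, F2, F3, F6}.
  #1→F2 2, #2→F6 3, #3→F1 2, #4→F3 3, #5→F1 5  ⇒ total 15.
Compare {F1, F2, F3, F5}: total 16.
Compare {F1, F2, F4, F6}: total 16.
No size-4 selection does better; minimum is 15.

15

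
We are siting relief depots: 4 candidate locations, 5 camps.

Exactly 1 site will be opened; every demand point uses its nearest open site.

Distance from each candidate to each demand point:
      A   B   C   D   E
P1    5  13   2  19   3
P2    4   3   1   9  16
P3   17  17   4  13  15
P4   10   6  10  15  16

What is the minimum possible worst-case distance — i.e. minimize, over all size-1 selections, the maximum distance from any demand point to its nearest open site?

Open {P2}.
  Farthest demand point is E at distance 16 (to P2); all others are ≤ 16.
With {P4} the worst case is 16.
With {P3} the worst case is 17.
No size-1 selection achieves below 16.

16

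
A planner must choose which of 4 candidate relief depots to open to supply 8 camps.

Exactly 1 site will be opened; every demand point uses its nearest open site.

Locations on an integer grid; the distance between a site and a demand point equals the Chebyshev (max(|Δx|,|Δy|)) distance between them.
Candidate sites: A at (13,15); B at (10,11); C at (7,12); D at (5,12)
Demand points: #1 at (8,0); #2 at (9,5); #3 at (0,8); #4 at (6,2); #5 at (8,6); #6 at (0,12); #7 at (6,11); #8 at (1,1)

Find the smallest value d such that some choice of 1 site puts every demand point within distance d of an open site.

11

Open {B}.
  Farthest demand point is #1 at distance 11 (to B); all others are ≤ 11.
With {C} the worst case is 12.
With {D} the worst case is 12.
No size-1 selection achieves below 11.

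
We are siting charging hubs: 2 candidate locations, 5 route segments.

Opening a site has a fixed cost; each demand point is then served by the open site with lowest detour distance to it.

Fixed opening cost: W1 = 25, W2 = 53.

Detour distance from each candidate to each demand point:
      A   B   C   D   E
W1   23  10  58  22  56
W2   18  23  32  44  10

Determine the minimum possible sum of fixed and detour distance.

Open {W1, W2}: assign each demand point to its cheapest open site.
  A→W2 18, B→W1 10, C→W2 32, D→W1 22, E→W2 10
  detour distance 92, fixed 78 → total 170.
Compare {W2}: detour distance 127 + fixed 53 = 180.
Compare {W1}: detour distance 169 + fixed 25 = 194.

170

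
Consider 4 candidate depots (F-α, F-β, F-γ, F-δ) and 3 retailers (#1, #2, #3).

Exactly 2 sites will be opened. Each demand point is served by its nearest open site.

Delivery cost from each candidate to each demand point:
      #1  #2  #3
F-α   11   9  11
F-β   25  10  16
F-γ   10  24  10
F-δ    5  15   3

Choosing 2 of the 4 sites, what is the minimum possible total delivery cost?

17

Open {F-α, F-δ}.
  #1→F-δ 5, #2→F-α 9, #3→F-δ 3  ⇒ total 17.
Compare {F-β, F-δ}: total 18.
Compare {F-γ, F-δ}: total 23.
No size-2 selection does better; minimum is 17.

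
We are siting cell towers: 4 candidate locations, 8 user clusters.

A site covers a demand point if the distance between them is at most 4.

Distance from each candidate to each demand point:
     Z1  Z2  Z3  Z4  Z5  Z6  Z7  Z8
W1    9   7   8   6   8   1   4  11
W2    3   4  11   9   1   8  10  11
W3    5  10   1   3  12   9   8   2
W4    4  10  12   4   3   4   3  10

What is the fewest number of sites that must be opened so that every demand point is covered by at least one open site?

3

Coverage sets (demand points within 4 of each site):
  W1: {Z6, Z7}
  W2: {Z1, Z2, Z5}
  W3: {Z3, Z4, Z8}
  W4: {Z1, Z4, Z5, Z6, Z7}
No 2 sites suffice: every size-2 union leaves at least one demand point uncovered.
But {W1, W2, W3} covers everything, so the minimum is 3.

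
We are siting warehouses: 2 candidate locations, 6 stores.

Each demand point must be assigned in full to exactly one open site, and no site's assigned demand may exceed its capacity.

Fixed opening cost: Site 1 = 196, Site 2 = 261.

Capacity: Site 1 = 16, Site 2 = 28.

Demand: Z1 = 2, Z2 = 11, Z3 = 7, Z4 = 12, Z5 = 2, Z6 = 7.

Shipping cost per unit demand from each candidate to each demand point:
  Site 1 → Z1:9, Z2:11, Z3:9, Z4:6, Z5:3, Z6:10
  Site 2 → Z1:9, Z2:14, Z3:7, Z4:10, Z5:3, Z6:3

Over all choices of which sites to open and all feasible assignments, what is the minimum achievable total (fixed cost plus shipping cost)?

Open {Site 1, Site 2}; cheapest assignment that respects the capacities:
  Site 1 (cap 16, load 16): Z1, Z4, Z5 — cost 2×9 + 12×6 + 2×3 = 96
  Site 2 (cap 28, load 25): Z2, Z3, Z6 — cost 11×14 + 7×7 + 7×3 = 224
  Shipping 320, fixed 457 → total 777.
  Any other capacity-feasible assignment to {Site 1, Site 2} ships for at least 320.
Total demand is 41 and no other set of sites has combined capacity ≥ 41, so {Site 1, Site 2} is the only feasible choice of open sites. Minimum: 777.

777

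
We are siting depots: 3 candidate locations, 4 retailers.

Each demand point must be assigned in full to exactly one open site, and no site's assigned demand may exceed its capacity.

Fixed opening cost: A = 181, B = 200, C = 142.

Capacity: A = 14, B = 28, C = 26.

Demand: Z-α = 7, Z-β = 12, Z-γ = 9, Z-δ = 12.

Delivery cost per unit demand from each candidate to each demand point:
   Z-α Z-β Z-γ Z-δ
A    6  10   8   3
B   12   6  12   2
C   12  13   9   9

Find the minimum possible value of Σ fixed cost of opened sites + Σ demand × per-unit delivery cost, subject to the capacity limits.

Open {B, C}; cheapest assignment that respects the capacities:
  B (cap 28, load 24): Z-β, Z-δ — cost 12×6 + 12×2 = 96
  C (cap 26, load 16): Z-α, Z-γ — cost 7×12 + 9×9 = 165
  Shipping 261, fixed 342 → total 603.
  Any other capacity-feasible assignment to {B, C} ships for at least 261.
Compare {A, B}: its best feasible assignment gives total 681.
Compare {A, B, C}: its best feasible assignment gives total 742.
Every other set of open sites that can feasibly serve all demand totals ≥ 681 even under its best assignment. Minimum: 603.

603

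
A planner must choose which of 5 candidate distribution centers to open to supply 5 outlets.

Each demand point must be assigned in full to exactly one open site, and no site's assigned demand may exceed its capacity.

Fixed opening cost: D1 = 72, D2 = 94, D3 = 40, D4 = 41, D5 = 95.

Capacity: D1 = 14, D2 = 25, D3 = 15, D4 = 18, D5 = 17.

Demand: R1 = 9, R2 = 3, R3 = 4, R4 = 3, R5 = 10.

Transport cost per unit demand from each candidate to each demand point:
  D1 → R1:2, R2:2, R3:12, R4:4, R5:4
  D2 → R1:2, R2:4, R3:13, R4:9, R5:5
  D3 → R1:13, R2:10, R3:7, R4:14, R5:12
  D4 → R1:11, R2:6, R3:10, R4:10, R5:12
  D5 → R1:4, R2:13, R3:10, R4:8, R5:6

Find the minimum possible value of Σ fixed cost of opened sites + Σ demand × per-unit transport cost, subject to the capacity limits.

Open {D2, D3}; cheapest assignment that respects the capacities:
  D2 (cap 25, load 25): R1, R2, R4, R5 — cost 9×2 + 3×4 + 3×9 + 10×5 = 107
  D3 (cap 15, load 4): R3 — cost 4×7 = 28
  Shipping 135, fixed 134 → total 269.
  Any other capacity-feasible assignment to {D2, D3} ships for at least 135.
Compare {D2, D4}: its best feasible assignment gives total 282.
Compare {D1, D2}: its best feasible assignment gives total 300.
Every other set of open sites that can feasibly serve all demand totals ≥ 282 even under its best assignment. Minimum: 269.

269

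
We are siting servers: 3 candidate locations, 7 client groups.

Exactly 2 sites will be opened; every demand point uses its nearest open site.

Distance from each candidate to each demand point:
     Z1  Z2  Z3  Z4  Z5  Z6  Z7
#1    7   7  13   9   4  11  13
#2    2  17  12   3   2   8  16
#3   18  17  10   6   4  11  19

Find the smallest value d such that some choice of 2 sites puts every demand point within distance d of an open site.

13

Open {#1, #2}.
  Farthest demand point is Z7 at distance 13 (to #1); all others are ≤ 13.
With {#1, #3} the worst case is 13.
With {#2, #3} the worst case is 17.
No size-2 selection achieves below 13.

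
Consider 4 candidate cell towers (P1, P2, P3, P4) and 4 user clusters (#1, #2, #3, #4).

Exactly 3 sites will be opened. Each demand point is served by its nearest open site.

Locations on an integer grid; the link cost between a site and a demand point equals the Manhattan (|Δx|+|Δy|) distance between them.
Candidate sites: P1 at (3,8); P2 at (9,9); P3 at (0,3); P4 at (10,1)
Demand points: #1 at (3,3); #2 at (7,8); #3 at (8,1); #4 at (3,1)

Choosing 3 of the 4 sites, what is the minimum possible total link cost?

Open {P2, P3, P4}.
  #1→P3 3, #2→P2 3, #3→P4 2, #4→P3 5  ⇒ total 13.
Compare {P1, P3, P4}: total 14.
Compare {P1, P2, P4}: total 17.
No size-3 selection does better; minimum is 13.

13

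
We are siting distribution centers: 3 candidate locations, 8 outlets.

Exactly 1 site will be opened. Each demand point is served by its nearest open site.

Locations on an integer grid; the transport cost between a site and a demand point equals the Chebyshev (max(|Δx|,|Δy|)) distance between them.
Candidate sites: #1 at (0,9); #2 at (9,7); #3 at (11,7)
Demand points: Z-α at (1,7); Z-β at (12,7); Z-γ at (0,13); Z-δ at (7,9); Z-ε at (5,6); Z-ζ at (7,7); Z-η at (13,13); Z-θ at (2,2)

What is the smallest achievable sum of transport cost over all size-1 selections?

Open {#2}.
  Z-α→#2 8, Z-β→#2 3, Z-γ→#2 9, Z-δ→#2 2, Z-ε→#2 4, Z-ζ→#2 2, Z-η→#2 6, Z-θ→#2 7  ⇒ total 41.
Compare {#3}: total 51.
Compare {#1}: total 57.

41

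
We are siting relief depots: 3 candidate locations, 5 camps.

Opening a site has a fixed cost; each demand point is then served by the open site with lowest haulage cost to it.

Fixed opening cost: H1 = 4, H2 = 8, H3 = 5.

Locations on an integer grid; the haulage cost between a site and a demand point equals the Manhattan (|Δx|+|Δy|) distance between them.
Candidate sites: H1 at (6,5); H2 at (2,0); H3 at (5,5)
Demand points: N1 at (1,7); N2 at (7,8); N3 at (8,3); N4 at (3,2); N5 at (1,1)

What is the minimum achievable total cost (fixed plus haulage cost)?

32

Open {H1, H2}: assign each demand point to its cheapest open site.
  N1→H1 7, N2→H1 4, N3→H1 4, N4→H2 3, N5→H2 2
  haulage cost 20, fixed 12 → total 32.
Compare {H1}: haulage cost 30 + fixed 4 = 34.
Compare {H3}: haulage cost 29 + fixed 5 = 34.
Compare {H2, H3}: haulage cost 21 + fixed 13 = 34.
All other subsets cost ≥ 34. Minimum total cost: 32.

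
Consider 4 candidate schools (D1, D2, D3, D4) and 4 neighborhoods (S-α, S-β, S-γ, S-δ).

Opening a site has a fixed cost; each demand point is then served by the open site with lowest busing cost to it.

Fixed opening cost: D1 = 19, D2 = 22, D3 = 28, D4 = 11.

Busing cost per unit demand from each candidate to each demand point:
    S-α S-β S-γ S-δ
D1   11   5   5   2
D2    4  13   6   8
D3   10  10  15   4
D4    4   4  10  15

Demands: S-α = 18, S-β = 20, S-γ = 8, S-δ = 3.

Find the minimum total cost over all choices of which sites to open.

228

Open {D1, D4}: assign each demand point to its cheapest open site.
  S-α→D4 18×4=72, S-β→D4 20×4=80, S-γ→D1 8×5=40, S-δ→D1 3×2=6
  busing cost 198, fixed 30 → total 228.
Compare {D1, D2, D4}: busing cost 198 + fixed 52 = 250.
Compare {D1, D3, D4}: busing cost 198 + fixed 58 = 256.
Compare {D2, D4}: busing cost 224 + fixed 33 = 257.
All other subsets cost ≥ 250. Minimum total cost: 228.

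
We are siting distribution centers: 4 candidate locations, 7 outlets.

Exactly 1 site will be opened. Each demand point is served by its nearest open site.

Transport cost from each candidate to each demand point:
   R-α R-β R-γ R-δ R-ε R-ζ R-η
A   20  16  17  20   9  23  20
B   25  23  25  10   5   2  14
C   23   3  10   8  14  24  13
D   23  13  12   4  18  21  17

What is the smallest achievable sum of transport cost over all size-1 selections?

95

Open {C}.
  R-α→C 23, R-β→C 3, R-γ→C 10, R-δ→C 8, R-ε→C 14, R-ζ→C 24, R-η→C 13  ⇒ total 95.
Compare {B}: total 104.
Compare {D}: total 108.
No size-1 selection does better; minimum is 95.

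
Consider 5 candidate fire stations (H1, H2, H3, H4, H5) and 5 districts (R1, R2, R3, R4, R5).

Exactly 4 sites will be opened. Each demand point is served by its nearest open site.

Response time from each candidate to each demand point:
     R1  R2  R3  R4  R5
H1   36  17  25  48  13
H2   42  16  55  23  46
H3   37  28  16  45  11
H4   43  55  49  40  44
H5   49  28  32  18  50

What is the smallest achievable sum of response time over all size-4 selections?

97

Open {H1, H2, H3, H5}.
  R1→H1 36, R2→H2 16, R3→H3 16, R4→H5 18, R5→H3 11  ⇒ total 97.
Compare {H1, H3, H4, H5}: total 98.
Compare {H2, H3, H4, H5}: total 98.
No size-4 selection does better; minimum is 97.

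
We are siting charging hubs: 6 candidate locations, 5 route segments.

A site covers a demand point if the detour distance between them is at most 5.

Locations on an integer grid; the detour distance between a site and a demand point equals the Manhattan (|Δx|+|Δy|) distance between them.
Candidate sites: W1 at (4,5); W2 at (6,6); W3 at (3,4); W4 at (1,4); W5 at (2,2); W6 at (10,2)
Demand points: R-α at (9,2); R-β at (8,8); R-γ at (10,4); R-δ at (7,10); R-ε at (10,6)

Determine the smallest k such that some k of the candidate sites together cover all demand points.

2

Coverage sets (demand points within 5 of each site):
  W1: {}
  W2: {R-β, R-δ, R-ε}
  W3: {}
  W4: {}
  W5: {}
  W6: {R-α, R-γ, R-ε}
No single site covers all 5 demand points.
But {W2, W6} covers everything, so the minimum is 2.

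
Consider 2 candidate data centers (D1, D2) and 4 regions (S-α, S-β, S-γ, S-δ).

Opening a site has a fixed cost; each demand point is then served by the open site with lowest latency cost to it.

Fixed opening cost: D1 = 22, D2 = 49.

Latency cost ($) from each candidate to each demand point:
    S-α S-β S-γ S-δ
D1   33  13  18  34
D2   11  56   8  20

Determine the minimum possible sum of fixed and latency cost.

120

Open {D1}: assign each demand point to its cheapest open site.
  S-α→D1 33, S-β→D1 13, S-γ→D1 18, S-δ→D1 34
  latency cost 98, fixed 22 → total 120.
Compare {D1, D2}: latency cost 52 + fixed 71 = 123.
Compare {D2}: latency cost 95 + fixed 49 = 144.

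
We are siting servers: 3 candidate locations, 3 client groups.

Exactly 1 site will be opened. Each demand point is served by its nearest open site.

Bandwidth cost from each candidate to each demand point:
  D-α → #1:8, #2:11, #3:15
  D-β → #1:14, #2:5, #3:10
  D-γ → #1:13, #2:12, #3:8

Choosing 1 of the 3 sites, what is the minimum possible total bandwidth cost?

Open {D-β}.
  #1→D-β 14, #2→D-β 5, #3→D-β 10  ⇒ total 29.
Compare {D-γ}: total 33.
Compare {D-α}: total 34.

29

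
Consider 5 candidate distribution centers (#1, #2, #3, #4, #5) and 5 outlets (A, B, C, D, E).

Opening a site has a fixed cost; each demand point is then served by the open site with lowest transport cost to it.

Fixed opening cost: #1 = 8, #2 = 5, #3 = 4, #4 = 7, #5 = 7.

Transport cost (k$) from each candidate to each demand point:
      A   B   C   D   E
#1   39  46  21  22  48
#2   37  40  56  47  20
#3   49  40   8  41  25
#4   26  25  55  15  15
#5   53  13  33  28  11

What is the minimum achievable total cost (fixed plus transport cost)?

91

Open {#3, #4, #5}: assign each demand point to its cheapest open site.
  A→#4 26, B→#5 13, C→#3 8, D→#4 15, E→#5 11
  transport cost 73, fixed 18 → total 91.
Compare {#2, #3, #4, #5}: transport cost 73 + fixed 23 = 96.
Compare {#1, #3, #4, #5}: transport cost 73 + fixed 26 = 99.
Compare {#3, #4}: transport cost 89 + fixed 11 = 100.
All other subsets cost ≥ 96. Minimum total cost: 91.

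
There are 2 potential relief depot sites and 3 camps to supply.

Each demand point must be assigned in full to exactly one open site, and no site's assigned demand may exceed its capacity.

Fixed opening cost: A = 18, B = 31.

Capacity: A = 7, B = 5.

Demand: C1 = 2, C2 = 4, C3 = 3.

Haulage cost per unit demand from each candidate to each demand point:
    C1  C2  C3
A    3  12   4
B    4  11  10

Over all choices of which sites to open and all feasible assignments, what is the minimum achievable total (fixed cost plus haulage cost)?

Open {A, B}; cheapest assignment that respects the capacities:
  A (cap 7, load 5): C1, C3 — cost 2×3 + 3×4 = 18
  B (cap 5, load 4): C2 — cost 4×11 = 44
  Shipping 62, fixed 49 → total 111.
  Any other capacity-feasible assignment to {A, B} ships for at least 62.
Total demand is 9 and no other set of sites has combined capacity ≥ 9, so {A, B} is the only feasible choice of open sites. Minimum: 111.

111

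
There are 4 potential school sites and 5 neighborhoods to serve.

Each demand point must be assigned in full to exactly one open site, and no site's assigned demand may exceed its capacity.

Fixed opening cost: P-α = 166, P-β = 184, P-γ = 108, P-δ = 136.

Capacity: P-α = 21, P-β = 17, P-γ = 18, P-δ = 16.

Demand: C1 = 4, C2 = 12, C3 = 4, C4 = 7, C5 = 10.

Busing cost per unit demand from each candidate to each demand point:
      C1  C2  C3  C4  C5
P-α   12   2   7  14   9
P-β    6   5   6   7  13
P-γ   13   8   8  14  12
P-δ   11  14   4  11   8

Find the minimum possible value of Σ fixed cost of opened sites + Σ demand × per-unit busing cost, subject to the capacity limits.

Open {P-α, P-γ}; cheapest assignment that respects the capacities:
  P-α (cap 21, load 20): C1, C2, C3 — cost 4×12 + 12×2 + 4×7 = 100
  P-γ (cap 18, load 17): C4, C5 — cost 7×14 + 10×12 = 218
  Shipping 318, fixed 274 → total 592.
  Any other capacity-feasible assignment to {P-α, P-γ} ships for at least 318.
Compare {P-α, P-β}: its best feasible assignment gives total 629.
Compare {P-α, P-γ, P-δ}: its best feasible assignment gives total 676.
Every other set of open sites that can feasibly serve all demand totals ≥ 629 even under its best assignment. Minimum: 592.

592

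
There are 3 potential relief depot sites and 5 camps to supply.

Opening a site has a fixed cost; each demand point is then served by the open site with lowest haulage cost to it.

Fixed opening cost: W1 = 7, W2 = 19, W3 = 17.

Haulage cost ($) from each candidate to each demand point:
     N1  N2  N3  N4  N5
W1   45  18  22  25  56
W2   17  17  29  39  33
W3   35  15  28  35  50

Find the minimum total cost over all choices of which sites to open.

Open {W1, W2}: assign each demand point to its cheapest open site.
  N1→W2 17, N2→W2 17, N3→W1 22, N4→W1 25, N5→W2 33
  haulage cost 114, fixed 26 → total 140.
Compare {W2}: haulage cost 135 + fixed 19 = 154.
Compare {W1, W2, W3}: haulage cost 112 + fixed 43 = 155.
Compare {W2, W3}: haulage cost 128 + fixed 36 = 164.
All other subsets cost ≥ 154. Minimum total cost: 140.

140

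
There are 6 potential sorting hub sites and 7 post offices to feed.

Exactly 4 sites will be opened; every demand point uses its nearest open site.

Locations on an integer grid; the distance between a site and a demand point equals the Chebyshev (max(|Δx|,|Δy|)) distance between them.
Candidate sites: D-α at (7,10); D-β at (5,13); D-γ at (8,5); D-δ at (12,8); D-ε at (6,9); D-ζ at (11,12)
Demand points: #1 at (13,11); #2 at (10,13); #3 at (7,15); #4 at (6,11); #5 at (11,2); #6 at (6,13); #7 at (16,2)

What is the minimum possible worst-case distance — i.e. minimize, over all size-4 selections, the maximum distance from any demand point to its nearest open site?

6

Open {D-α, D-β, D-γ, D-δ}.
  Farthest demand point is #7 at distance 6 (to D-δ); all others are ≤ 6.
With {D-α, D-β, D-δ, D-ε} the worst case is 6.
With {D-α, D-β, D-δ, D-ζ} the worst case is 6.
No size-4 selection achieves below 6.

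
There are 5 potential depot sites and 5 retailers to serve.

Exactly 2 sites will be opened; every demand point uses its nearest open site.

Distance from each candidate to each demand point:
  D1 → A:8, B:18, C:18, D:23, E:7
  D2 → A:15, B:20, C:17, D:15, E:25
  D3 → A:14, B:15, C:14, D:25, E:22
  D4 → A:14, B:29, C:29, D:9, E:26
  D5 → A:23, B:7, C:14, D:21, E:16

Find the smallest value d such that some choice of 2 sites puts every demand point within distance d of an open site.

16

Open {D2, D5}.
  Farthest demand point is E at distance 16 (to D5); all others are ≤ 16.
With {D4, D5} the worst case is 16.
With {D1, D2} the worst case is 18.
No size-2 selection achieves below 16.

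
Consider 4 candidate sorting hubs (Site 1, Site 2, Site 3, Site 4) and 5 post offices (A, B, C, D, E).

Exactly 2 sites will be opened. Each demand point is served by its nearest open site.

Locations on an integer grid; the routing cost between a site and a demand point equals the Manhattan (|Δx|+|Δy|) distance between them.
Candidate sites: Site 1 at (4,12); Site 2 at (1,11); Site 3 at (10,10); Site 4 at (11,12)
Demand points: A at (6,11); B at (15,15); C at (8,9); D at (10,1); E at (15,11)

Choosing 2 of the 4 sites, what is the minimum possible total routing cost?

Open {Site 3, Site 4}.
  A→Site 3 5, B→Site 4 7, C→Site 3 3, D→Site 3 9, E→Site 4 5  ⇒ total 29.
Compare {Site 1, Site 3}: total 31.
Compare {Site 1, Site 4}: total 33.
No size-2 selection does better; minimum is 29.

29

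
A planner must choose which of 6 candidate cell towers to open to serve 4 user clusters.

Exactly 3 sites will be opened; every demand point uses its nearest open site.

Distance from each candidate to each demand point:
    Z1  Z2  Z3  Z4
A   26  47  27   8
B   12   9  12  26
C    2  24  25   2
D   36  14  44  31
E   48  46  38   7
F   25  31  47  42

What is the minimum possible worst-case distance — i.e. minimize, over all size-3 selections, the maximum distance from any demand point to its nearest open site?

12

Open {A, B, C}.
  Farthest demand point is Z3 at distance 12 (to B); all others are ≤ 12.
With {A, B, D} the worst case is 12.
With {A, B, E} the worst case is 12.
No size-3 selection achieves below 12.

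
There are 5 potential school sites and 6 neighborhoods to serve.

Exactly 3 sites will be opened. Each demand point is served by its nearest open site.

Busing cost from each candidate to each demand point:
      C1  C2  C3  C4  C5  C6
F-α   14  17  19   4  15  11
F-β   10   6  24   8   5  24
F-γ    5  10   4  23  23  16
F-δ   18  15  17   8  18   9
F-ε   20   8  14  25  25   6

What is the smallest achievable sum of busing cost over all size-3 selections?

34

Open {F-β, F-γ, F-ε}.
  C1→F-γ 5, C2→F-β 6, C3→F-γ 4, C4→F-β 8, C5→F-β 5, C6→F-ε 6  ⇒ total 34.
Compare {F-α, F-β, F-γ}: total 35.
Compare {F-β, F-γ, F-δ}: total 37.
No size-3 selection does better; minimum is 34.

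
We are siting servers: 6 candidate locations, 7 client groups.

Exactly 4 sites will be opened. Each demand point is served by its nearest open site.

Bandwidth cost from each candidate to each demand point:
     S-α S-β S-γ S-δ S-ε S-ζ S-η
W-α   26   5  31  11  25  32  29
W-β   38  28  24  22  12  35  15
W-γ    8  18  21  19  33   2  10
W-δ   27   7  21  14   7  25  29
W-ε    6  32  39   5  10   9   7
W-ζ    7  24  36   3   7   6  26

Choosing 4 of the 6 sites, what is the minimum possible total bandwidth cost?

51

Open {W-α, W-γ, W-ε, W-ζ}.
  S-α→W-ε 6, S-β→W-α 5, S-γ→W-γ 21, S-δ→W-ζ 3, S-ε→W-ζ 7, S-ζ→W-γ 2, S-η→W-ε 7  ⇒ total 51.
Compare {W-α, W-γ, W-δ, W-ε}: total 53.
Compare {W-γ, W-δ, W-ε, W-ζ}: total 53.
No size-4 selection does better; minimum is 51.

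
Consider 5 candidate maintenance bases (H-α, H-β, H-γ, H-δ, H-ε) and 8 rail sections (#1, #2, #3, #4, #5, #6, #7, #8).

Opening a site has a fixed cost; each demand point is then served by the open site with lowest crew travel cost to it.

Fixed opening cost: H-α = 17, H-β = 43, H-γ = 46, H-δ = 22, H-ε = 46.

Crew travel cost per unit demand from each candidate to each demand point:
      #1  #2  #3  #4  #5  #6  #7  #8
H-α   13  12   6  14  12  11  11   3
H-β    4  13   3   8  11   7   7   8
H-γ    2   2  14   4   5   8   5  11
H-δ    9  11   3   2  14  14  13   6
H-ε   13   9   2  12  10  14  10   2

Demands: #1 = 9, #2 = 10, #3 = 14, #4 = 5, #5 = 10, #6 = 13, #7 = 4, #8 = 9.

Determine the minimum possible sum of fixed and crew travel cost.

370

Open {H-γ, H-ε}: assign each demand point to its cheapest open site.
  #1→H-γ 9×2=18, #2→H-γ 10×2=20, #3→H-ε 14×2=28, #4→H-γ 5×4=20, #5→H-γ 10×5=50, #6→H-γ 13×8=104, #7→H-γ 4×5=20, #8→H-ε 9×2=18
  crew travel cost 278, fixed 92 → total 370.
Compare {H-α, H-γ, H-δ}: crew travel cost 291 + fixed 85 = 376.
Compare {H-γ, H-δ, H-ε}: crew travel cost 268 + fixed 114 = 382.
Compare {H-γ, H-δ}: crew travel cost 318 + fixed 68 = 386.
All other subsets cost ≥ 376. Minimum total cost: 370.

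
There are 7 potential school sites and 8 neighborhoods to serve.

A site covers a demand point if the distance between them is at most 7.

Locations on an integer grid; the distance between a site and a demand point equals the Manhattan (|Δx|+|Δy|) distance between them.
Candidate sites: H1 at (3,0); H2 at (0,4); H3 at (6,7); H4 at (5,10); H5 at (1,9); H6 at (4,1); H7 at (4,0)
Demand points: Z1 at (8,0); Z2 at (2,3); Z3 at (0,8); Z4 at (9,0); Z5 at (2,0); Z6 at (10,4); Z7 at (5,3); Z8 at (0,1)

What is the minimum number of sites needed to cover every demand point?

2

Coverage sets (demand points within 7 of each site):
  H1: {Z1, Z2, Z4, Z5, Z7, Z8}
  H2: {Z2, Z3, Z5, Z7, Z8}
  H3: {Z3, Z6, Z7}
  H4: {Z3, Z7}
  H5: {Z2, Z3}
  H6: {Z1, Z2, Z4, Z5, Z7, Z8}
  H7: {Z1, Z2, Z4, Z5, Z7, Z8}
No single site covers all 8 demand points.
But {H1, H3} covers everything, so the minimum is 2.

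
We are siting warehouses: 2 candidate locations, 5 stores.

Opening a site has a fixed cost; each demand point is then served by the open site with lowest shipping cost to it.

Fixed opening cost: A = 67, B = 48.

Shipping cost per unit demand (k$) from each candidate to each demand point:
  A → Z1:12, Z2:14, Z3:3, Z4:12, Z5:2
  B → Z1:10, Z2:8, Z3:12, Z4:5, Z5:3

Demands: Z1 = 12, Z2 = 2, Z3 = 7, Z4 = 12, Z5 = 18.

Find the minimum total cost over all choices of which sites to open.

368

Open {A, B}: assign each demand point to its cheapest open site.
  Z1→B 12×10=120, Z2→B 2×8=16, Z3→A 7×3=21, Z4→B 12×5=60, Z5→A 18×2=36
  shipping cost 253, fixed 115 → total 368.
Compare {B}: shipping cost 334 + fixed 48 = 382.
Compare {A}: shipping cost 373 + fixed 67 = 440.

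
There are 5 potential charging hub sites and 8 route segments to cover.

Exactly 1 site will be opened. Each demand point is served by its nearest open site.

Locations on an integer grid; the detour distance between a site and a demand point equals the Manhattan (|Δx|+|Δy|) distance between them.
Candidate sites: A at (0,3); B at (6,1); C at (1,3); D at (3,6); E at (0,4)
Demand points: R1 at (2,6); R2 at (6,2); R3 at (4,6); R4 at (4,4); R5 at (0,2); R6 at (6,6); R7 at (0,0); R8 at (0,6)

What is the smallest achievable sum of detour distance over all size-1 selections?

34

Open {D}.
  R1→D 1, R2→D 7, R3→D 1, R4→D 3, R5→D 7, R6→D 3, R7→D 9, R8→D 3  ⇒ total 34.
Compare {C}: total 38.
Compare {E}: total 38.
No size-1 selection does better; minimum is 34.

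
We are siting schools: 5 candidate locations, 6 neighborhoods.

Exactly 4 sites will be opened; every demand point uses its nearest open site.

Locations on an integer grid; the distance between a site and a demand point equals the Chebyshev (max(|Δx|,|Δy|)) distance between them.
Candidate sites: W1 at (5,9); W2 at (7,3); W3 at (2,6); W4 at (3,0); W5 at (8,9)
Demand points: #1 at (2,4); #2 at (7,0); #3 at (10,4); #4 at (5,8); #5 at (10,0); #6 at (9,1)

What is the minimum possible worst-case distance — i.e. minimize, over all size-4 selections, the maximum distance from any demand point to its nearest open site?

Open {W1, W2, W3, W4}.
  Farthest demand point is #2 at distance 3 (to W2); all others are ≤ 3.
With {W1, W2, W3, W5} the worst case is 3.
With {W2, W3, W4, W5} the worst case is 3.
No size-4 selection achieves below 3.

3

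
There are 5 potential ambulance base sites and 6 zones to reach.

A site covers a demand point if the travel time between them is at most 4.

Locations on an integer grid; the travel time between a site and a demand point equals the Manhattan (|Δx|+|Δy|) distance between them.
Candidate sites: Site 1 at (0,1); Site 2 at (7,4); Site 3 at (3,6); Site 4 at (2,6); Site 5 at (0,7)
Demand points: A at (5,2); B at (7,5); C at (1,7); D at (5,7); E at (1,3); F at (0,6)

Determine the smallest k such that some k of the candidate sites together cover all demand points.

Coverage sets (demand points within 4 of each site):
  Site 1: {E}
  Site 2: {A, B}
  Site 3: {C, D, F}
  Site 4: {C, D, E, F}
  Site 5: {C, F}
No single site covers all 6 demand points.
But {Site 2, Site 4} covers everything, so the minimum is 2.

2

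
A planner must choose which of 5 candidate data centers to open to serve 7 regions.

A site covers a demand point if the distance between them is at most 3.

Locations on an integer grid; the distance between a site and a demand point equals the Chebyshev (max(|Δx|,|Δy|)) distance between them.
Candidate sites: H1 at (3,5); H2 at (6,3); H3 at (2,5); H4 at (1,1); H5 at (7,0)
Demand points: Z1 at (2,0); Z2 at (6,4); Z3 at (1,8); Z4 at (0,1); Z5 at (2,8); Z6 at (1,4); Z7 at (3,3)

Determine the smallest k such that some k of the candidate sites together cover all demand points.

Coverage sets (demand points within 3 of each site):
  H1: {Z2, Z3, Z5, Z6, Z7}
  H2: {Z2, Z7}
  H3: {Z3, Z5, Z6, Z7}
  H4: {Z1, Z4, Z6, Z7}
  H5: {}
No single site covers all 7 demand points.
But {H1, H4} covers everything, so the minimum is 2.

2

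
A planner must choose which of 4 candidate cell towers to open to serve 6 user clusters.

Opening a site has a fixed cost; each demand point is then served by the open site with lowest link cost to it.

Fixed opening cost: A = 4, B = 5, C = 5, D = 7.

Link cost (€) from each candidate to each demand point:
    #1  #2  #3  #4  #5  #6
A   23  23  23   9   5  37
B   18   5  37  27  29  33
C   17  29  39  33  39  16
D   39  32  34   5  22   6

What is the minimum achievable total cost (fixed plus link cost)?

78

Open {A, B, D}: assign each demand point to its cheapest open site.
  #1→B 18, #2→B 5, #3→A 23, #4→D 5, #5→A 5, #6→D 6
  link cost 62, fixed 16 → total 78.
Compare {A, B, C, D}: link cost 61 + fixed 21 = 82.
Compare {A, B, C}: link cost 75 + fixed 14 = 89.
Compare {A, C, D}: link cost 79 + fixed 16 = 95.
All other subsets cost ≥ 82. Minimum total cost: 78.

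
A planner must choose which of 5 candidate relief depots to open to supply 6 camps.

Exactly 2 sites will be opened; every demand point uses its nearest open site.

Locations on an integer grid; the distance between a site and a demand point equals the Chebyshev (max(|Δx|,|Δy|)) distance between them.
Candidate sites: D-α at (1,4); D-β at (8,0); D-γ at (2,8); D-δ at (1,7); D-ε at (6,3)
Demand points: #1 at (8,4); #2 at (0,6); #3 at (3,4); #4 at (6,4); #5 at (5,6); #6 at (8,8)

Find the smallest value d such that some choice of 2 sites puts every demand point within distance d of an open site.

5

Open {D-α, D-ε}.
  Farthest demand point is #6 at distance 5 (to D-ε); all others are ≤ 5.
With {D-γ, D-ε} the worst case is 5.
With {D-δ, D-ε} the worst case is 5.
No size-2 selection achieves below 5.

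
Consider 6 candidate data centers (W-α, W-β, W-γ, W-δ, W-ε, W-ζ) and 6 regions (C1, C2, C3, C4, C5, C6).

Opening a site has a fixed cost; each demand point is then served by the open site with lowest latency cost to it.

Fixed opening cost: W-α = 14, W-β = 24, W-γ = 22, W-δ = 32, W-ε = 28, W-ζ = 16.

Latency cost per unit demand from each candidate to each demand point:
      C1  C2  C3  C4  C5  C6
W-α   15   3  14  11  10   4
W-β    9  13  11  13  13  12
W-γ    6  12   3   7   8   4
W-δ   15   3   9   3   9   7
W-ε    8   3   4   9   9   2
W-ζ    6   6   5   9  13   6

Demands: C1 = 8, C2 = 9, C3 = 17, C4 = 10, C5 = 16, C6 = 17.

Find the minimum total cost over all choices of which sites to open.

Open {W-γ, W-δ, W-ε}: assign each demand point to its cheapest open site.
  C1→W-γ 8×6=48, C2→W-δ 9×3=27, C3→W-γ 17×3=51, C4→W-δ 10×3=30, C5→W-γ 16×8=128, C6→W-ε 17×2=34
  latency cost 318, fixed 82 → total 400.
Compare {W-γ, W-δ}: latency cost 352 + fixed 54 = 406.
Compare {W-γ, W-ε}: latency cost 358 + fixed 50 = 408.
Compare {W-α, W-γ, W-δ, W-ε}: latency cost 318 + fixed 96 = 414.
All other subsets cost ≥ 406. Minimum total cost: 400.

400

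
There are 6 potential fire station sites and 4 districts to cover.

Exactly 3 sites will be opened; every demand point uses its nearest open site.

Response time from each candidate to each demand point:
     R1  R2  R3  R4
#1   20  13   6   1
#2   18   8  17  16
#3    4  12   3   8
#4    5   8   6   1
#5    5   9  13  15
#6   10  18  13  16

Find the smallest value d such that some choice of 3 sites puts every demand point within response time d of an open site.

8

Open {#1, #2, #3}.
  Farthest demand point is R2 at response time 8 (to #2); all others are ≤ 8.
With {#1, #2, #4} the worst case is 8.
With {#1, #2, #5} the worst case is 8.
No size-3 selection achieves below 8.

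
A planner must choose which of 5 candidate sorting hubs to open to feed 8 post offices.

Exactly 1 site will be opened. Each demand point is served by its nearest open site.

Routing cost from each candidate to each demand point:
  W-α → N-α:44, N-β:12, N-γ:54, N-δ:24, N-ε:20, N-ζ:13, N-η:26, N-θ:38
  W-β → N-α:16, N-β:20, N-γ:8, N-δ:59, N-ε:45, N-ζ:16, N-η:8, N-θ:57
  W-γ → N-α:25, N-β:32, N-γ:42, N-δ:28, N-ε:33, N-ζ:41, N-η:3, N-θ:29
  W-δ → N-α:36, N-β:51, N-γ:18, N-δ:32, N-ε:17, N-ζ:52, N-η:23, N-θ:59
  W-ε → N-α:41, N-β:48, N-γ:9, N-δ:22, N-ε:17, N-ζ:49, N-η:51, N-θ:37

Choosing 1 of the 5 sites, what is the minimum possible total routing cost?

Open {W-β}.
  N-α→W-β 16, N-β→W-β 20, N-γ→W-β 8, N-δ→W-β 59, N-ε→W-β 45, N-ζ→W-β 16, N-η→W-β 8, N-θ→W-β 57  ⇒ total 229.
Compare {W-α}: total 231.
Compare {W-γ}: total 233.
No size-1 selection does better; minimum is 229.

229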